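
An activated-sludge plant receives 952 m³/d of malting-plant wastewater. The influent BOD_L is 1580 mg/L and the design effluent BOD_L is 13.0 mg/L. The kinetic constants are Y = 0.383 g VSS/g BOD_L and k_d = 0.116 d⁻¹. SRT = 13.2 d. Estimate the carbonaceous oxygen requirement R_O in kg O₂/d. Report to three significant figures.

R_O ≈ 1170 kg O₂/d

Correct the yield for decay: Y_obs = Y/(1 + k_d θ_c) = 0.383 / (1 + 0.116 × 13.2) = 0.383 / 2.531 = 0.1513.
ΔS = 1580 − 13.0 = 1567 mg/L, so the substrate removal rate is 952 × 1567/1000 = 1492 kg BOD_L/d.
P_X = Y_obs·Q·(S₀ − S) = 0.1513 × 1492 = 225.7 kg VSS/d.
R_O = Q·(S₀ − S) − 1.42·P_X = 1492 − 1.42 × 225.7 = 1171 kg O₂/d.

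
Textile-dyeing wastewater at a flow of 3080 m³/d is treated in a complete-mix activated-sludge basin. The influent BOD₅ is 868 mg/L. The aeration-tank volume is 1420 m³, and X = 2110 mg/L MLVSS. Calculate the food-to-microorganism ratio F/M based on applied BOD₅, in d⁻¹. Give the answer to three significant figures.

Food-to-microorganism ratio F/M = Q S₀ / (V X) = 3080 × 868 / (1420 × 2110) = 0.8923 d⁻¹.

F/M ≈ 0.892 d⁻¹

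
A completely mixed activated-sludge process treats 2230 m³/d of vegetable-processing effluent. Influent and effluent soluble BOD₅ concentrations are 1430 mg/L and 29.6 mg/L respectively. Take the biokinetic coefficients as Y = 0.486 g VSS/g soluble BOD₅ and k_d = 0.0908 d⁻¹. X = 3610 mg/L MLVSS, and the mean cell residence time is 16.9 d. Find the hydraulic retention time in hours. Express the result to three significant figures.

τ ≈ 30.2 h

From the SRT design equation V = Y Q (S₀−S) θ_c / [X (1 + k_d θ_c)] = 0.486 × 2230 × (1430 − 29.6) × 16.9 / [3610 × (1 + 0.0908 × 16.9)] = 2.56×10^7 / 9150 = 2803 m³.
HRT = V/Q = 2803 m³ / 2230 m³·d⁻¹ = 1.257 d × 24 = 30.17 h.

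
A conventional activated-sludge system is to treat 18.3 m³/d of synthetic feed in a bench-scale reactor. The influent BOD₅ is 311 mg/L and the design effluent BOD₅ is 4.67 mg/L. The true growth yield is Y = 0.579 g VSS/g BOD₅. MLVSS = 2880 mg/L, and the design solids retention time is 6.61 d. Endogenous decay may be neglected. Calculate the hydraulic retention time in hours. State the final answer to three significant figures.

τ ≈ 9.77 h

With k_d = 0 the design equation reduces to V = Y Q (S₀−S) θ_c / X = 0.579 × 18.3 × (311 − 4.67) × 6.61 / 2880 = 7.450 m³.
Hydraulic retention time τ = V/Q = 7.450 / 18.3 = 0.4071 d = 9.770 h.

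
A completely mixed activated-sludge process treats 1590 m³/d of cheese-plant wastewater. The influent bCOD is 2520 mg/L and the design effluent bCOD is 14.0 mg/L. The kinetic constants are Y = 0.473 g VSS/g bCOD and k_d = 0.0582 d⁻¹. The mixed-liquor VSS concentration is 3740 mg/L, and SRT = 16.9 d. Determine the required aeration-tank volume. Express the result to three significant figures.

V ≈ 4290 m³

Rearranging the biomass balance for a CMAS with decay, V = Y·Q·ΔS·θ_c / [X·(1+k_d θ_c)] = 0.473 × 1590 × (2520 − 14.0) × 16.9 / [3740 × (1 + 0.0582 × 16.9)] = 3.19×10^7 / 7419 = 4293 m³.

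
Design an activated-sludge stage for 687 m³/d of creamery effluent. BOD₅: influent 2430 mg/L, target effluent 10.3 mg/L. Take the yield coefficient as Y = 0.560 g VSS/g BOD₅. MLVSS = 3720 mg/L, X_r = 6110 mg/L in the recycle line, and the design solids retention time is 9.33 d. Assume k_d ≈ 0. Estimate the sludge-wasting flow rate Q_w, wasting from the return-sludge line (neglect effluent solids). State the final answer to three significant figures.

With k_d = 0 the design equation reduces to V = Y Q (S₀−S) θ_c / X = 0.560 × 687 × (2430 − 10.3) × 9.33 / 3720 = 2335 m³.
θ_c = V·X/(Q_w·X_r) when wasting from the recycle, so Q_w = V·X/(θ_c·X_r) = 2335 × 3720 / (9.33 × 6110) = 152.4 m³/d.

Q_w ≈ 152 m³/d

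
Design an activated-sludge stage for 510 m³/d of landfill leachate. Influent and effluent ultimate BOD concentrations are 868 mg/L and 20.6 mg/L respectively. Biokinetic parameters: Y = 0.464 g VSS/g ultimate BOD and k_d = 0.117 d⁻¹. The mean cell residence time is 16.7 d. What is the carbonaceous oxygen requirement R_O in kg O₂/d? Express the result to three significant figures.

R_O ≈ 336 kg O₂/d

Observed yield with endogenous decay: Y_obs = Y / (1 + k_d·θ_c) = 0.464 / (1 + 0.117 × 16.7) = 0.464 / 2.954 = 0.1571 g VSS/g ultimate BOD.
Substrate removed = Q·(S₀ − S) = 510 m³/d × (868 − 20.6) g/m³ = 4.32×10^5 g/d = 432.2 kg/d.
Biomass synthesised: P_X = Y_obs × 432.2 = 67.89 kg VSS/d.
Carbonaceous O₂ demand = substrate oxidised − cell-mass equivalent = 432.2 − 1.42 × 67.89 = 335.8 kg O₂/d.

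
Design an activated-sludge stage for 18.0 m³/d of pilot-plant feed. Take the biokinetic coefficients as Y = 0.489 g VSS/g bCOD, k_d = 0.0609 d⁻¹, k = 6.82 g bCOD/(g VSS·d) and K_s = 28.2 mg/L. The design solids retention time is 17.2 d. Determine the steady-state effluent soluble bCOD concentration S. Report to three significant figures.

From the Monod/SRT balance for a CMAS, S = K_s·(1+k_d θ_c)/[θ_c·(Y k − k_d) − 1] = 28.2 × (1 + 0.0609 × 17.2) / [17.2 × (0.489 × 6.82 − 0.0609) − 1] = 57.74 / 55.31 = 1.044 mg/L.

S ≈ 1.04 mg/L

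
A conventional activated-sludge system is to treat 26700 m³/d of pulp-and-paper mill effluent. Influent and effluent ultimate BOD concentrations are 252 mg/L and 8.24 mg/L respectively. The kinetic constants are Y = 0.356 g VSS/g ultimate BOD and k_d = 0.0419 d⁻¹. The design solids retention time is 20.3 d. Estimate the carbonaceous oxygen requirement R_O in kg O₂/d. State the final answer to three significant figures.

R_O ≈ 4730 kg O₂/d

Observed yield with endogenous decay: Y_obs = Y / (1 + k_d·θ_c) = 0.356 / (1 + 0.0419 × 20.3) = 0.356 / 1.851 = 0.1924 g VSS/g ultimate BOD.
Mass of ultimate BOD removed per day: Q(S₀ − S) = 26700 × 243.8 g/m³ = 6508 kg/d.
Biomass synthesised: P_X = Y_obs × 6508 = 1252 kg VSS/d.
Carbonaceous O₂ demand = substrate oxidised − cell-mass equivalent = 6508 − 1.42 × 1252 = 4730 kg O₂/d.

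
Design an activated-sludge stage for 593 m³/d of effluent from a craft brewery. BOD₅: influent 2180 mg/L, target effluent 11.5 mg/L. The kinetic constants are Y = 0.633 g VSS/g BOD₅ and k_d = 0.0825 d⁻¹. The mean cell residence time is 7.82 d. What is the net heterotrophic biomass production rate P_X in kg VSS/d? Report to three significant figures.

P_X ≈ 495 kg VSS/d

Observed yield with endogenous decay: Y_obs = Y / (1 + k_d·θ_c) = 0.633 / (1 + 0.0825 × 7.82) = 0.633 / 1.645 = 0.3848 g VSS/g BOD₅.
ΔS = 2180 − 11.5 = 2168 mg/L, so the substrate removal rate is 593 × 2168/1000 = 1286 kg BOD₅/d.
P_X = Y_obs · Q(S₀ − S) = 0.3848 × 1286 = 494.8 kg VSS/d.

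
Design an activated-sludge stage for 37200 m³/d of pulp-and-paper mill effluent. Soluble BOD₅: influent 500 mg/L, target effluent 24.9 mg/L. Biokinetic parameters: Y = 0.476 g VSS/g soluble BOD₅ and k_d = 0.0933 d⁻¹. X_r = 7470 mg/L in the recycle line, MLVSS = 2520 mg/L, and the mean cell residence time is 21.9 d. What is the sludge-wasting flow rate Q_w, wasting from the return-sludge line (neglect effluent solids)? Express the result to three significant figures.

Q_w ≈ 370 m³/d

From the SRT design equation V = Y Q (S₀−S) θ_c / [X (1 + k_d θ_c)] = 0.476 × 37200 × (500 − 24.9) × 21.9 / [2520 × (1 + 0.0933 × 21.9)] = 1.84×10^8 / 7669 = 24024 m³.
Wasting from the return line (neglecting effluent solids): Q_w = V·X / (θ_c·X_r) = 24024 × 2520 / (21.9 × 7470) = 370.1 m³/d.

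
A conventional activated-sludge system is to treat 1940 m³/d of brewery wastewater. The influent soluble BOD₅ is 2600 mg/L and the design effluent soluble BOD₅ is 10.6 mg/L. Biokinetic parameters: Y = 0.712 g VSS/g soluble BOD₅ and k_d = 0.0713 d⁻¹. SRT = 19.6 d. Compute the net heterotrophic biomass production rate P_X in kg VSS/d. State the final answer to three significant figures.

Correct the yield for decay: Y_obs = Y/(1 + k_d θ_c) = 0.712 / (1 + 0.0713 × 19.6) = 0.712 / 2.397 = 0.2970.
Mass of soluble BOD₅ removed per day: Q(S₀ − S) = 1940 × 2589 g/m³ = 5023 kg/d.
Net biomass production P_X = Y_obs × Q·(S₀ − S) = 0.2970 × 5023 = 1492 kg VSS/d.

P_X ≈ 1490 kg VSS/d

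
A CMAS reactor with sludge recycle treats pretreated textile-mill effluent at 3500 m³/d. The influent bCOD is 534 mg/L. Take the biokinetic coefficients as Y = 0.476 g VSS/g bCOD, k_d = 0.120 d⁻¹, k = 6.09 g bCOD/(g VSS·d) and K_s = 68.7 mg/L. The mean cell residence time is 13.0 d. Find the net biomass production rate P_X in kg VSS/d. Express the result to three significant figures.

Effluent substrate depends only on kinetics and SRT: S = K_s(1 + k_d θ_c) / [θ_c(Yk − k_d) − 1] = 68.7 × (1 + 0.120 × 13.0) / [13.0 × (0.476 × 6.09 − 0.120) − 1] = 175.9 / 35.12 = 5.007 mg/L.
The observed yield is Y_obs = Y/(1 + k_d·θ_c) = 0.476 / (1 + 0.120 × 13.0) = 0.476 / 2.560 = 0.1859 g VSS per g bCOD removed.
Mass of bCOD removed per day: Q(S₀ − S) = 3500 × 529.0 g/m³ = 1851 kg/d.
So the net sludge growth is P_X = 0.1859 × 1851 = 344.3 kg VSS/d.

P_X ≈ 344 kg VSS/d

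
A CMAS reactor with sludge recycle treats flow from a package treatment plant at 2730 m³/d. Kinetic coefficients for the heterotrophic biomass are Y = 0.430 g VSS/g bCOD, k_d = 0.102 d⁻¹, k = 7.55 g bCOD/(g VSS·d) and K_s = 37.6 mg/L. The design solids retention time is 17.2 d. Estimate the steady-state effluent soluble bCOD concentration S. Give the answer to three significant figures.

Effluent substrate depends only on kinetics and SRT: S = K_s(1 + k_d θ_c) / [θ_c(Yk − k_d) − 1] = 37.6 × (1 + 0.102 × 17.2) / [17.2 × (0.430 × 7.55 − 0.102) − 1] = 103.6 / 53.09 = 1.951 mg/L.

S ≈ 1.95 mg/L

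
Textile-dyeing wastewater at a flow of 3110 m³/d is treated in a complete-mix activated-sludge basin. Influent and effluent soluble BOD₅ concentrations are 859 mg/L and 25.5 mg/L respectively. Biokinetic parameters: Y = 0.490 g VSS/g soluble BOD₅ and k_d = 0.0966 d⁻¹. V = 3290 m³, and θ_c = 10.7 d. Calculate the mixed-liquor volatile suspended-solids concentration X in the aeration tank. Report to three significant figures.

X ≈ 2030 mg/L

From V·X·(1 + k_d·θ_c) = Y·Q·(S₀ − S)·θ_c: X = 0.490 × 3110 × (859 − 25.5) × 10.7 / [3290 × (1 + 0.0966 × 10.7)] = 2031 mg/L.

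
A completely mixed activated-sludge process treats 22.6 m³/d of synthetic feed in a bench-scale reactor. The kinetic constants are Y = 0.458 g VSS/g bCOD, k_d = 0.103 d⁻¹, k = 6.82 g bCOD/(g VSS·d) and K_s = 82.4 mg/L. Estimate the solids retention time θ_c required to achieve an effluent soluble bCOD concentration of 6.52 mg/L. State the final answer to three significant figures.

From 1/θ_c = Y·k·S/(K_s + S) − k_d: Y·k·S/(K_s+S) = 0.458 × 6.82 × 6.52 / (82.4 + 6.52) = 0.2290 d⁻¹.
Then 1/θ_c = μ − k_d = 0.2290 − 0.103 = 0.1260 d⁻¹, giving θ_c = 7.934 d.

θ_c ≈ 7.93 d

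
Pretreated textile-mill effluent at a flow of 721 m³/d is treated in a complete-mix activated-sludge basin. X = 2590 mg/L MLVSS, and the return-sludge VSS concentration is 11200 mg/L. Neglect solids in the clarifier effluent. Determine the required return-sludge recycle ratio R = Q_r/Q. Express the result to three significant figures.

R = Q_r/Q = X/(X_r − X) = 2590 / (11200 − 2590) = 0.3008.

R ≈ 0.301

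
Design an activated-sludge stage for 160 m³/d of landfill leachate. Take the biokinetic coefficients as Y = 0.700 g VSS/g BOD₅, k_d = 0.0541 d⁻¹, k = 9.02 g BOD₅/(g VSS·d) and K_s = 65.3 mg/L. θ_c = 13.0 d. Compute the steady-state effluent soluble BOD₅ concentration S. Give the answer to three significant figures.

S ≈ 1.38 mg/L

Effluent substrate depends only on kinetics and SRT: S = K_s(1 + k_d θ_c) / [θ_c(Yk − k_d) − 1] = 65.3 × (1 + 0.0541 × 13.0) / [13.0 × (0.700 × 9.02 − 0.0541) − 1] = 111.2 / 80.38 = 1.384 mg/L.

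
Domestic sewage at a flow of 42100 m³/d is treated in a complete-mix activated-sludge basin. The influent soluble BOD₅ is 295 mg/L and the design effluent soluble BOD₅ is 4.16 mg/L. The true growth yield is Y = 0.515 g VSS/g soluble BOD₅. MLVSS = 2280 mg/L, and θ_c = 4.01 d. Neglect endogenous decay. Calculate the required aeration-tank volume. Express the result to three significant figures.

V ≈ 11100 m³

Biomass mass balance (decay neglected): V·X = Y·Q·(S₀ − S)·θ_c, so V = 0.515 × 42100 × (295 − 4.16) × 4.01 / 2280 = 11091 m³.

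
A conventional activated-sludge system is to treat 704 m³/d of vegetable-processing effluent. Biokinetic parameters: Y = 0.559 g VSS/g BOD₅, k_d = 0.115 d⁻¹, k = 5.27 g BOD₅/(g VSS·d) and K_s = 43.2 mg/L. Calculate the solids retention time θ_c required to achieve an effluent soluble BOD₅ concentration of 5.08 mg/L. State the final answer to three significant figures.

At the target effluent, Y k S/(K_s+S) = 0.559×5.27×5.08/48.28 = 0.3100 d⁻¹.
1/θ_c = 0.3100 − 0.115 = 0.1950 d⁻¹, so θ_c = 5.129 d.

θ_c ≈ 5.13 d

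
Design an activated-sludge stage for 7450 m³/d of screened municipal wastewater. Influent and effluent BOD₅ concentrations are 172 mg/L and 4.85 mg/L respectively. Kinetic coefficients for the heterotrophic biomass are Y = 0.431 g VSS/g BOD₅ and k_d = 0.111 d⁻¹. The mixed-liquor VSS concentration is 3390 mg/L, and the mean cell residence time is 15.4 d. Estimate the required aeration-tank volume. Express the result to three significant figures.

V ≈ 900 m³

Steady-state biomass mass balance: V·X·(1 + k_d·θ_c) = Y·Q·(S₀ − S)·θ_c, so V = 0.431 × 7450 × (172 − 4.85) × 15.4 / [3390 × (1 + 0.111 × 15.4)] = 8.27×10^6 / 9185 = 899.9 m³.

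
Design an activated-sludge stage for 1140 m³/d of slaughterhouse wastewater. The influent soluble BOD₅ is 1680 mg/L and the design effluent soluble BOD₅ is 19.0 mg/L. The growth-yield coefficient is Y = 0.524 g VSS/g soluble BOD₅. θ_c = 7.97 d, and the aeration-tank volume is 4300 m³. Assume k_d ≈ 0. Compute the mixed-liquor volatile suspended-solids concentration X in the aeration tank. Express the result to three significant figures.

X ≈ 1840 mg/L

Without decay, X = Y Q (S₀−S) θ_c / V = 0.524 × 1140 × (1680 − 19.0) × 7.97 / 4300 = 1839 mg/L.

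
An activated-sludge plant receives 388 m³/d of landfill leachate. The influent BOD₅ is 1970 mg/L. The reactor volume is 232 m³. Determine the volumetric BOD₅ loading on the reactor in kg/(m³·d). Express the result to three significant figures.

Volumetric loading L_v = Q·S₀ / V = 388 × 1970 g/m³ / 232.0 m³ = 3295 g/(m³·d) = 3.295 kg BOD₅/(m³·d).

L_v ≈ 3.29 kg BOD₅/(m³·d)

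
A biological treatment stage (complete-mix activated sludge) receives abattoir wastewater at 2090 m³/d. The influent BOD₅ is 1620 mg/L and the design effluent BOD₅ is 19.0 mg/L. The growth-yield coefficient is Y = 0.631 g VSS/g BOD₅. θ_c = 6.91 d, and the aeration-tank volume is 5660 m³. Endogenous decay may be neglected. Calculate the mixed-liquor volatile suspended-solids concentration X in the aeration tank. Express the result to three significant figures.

X ≈ 2580 mg/L

From V·X = Y·Q·(S₀ − S)·θ_c (decay neglected): X = 0.631 × 2090 × (1620 − 19.0) × 6.91 / 5660 = 2578 mg/L.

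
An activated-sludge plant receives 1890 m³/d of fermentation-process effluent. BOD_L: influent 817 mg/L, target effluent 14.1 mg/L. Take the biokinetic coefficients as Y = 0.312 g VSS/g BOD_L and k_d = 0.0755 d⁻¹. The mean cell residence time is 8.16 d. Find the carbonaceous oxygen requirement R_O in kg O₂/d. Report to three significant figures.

Observed yield with endogenous decay: Y_obs = Y / (1 + k_d·θ_c) = 0.312 / (1 + 0.0755 × 8.16) = 0.312 / 1.616 = 0.1931 g VSS/g BOD_L.
ΔS = 817 − 14.1 = 802.9 mg/L, so the substrate removal rate is 1890 × 802.9/1000 = 1517 kg BOD_L/d.
Net sludge production P_X = 0.1931 × 1517 = 293.0 kg VSS/d.
R_O = Q·ΔS − 1.42 P_X = 1517 − 416.0 = 1101 kg O₂/d.

R_O ≈ 1100 kg O₂/d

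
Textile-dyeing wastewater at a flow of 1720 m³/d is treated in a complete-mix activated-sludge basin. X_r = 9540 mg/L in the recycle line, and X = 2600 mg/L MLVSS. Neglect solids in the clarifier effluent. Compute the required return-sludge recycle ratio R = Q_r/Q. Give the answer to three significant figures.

R ≈ 0.375

R = Q_r/Q = X/(X_r − X) = 2600 / (9540 − 2600) = 0.3746.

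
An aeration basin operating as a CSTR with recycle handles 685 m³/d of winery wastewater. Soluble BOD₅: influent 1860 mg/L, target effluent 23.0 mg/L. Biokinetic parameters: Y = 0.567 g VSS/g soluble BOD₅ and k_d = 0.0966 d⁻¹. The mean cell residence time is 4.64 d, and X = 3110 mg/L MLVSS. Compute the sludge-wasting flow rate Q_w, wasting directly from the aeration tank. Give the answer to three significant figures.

From the SRT design equation V = Y Q (S₀−S) θ_c / [X (1 + k_d θ_c)] = 0.567 × 685 × (1860 − 23.0) × 4.64 / [3110 × (1 + 0.0966 × 4.64)] = 3.31×10^6 / 4504 = 735.0 m³.
With mixed-liquor wasting, θ_c = V/Q_w, so Q_w = V/θ_c = 735.0/4.64 = 158.4 m³/d.

Q_w ≈ 158 m³/d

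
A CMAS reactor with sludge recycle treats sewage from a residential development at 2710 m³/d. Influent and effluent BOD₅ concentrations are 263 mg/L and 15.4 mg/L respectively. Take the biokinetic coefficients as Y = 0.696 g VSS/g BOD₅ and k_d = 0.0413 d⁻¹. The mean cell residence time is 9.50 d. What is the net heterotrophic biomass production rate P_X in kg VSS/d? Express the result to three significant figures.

Y_obs = Y / (1 + k_d θ_c) = 0.696 / (1 + 0.0413 × 9.50) = 0.696 / 1.392 = 0.4999.
Mass of BOD₅ removed per day: Q(S₀ − S) = 2710 × 247.6 g/m³ = 671.0 kg/d.
So the net sludge growth is P_X = 0.4999 × 671.0 = 335.4 kg VSS/d.

P_X ≈ 335 kg VSS/d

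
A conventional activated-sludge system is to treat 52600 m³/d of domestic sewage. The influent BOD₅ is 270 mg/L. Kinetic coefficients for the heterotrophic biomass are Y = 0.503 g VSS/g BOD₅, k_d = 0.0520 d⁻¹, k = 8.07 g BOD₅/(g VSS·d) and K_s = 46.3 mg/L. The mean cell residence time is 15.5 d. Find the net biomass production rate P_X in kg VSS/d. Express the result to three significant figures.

P_X ≈ 3940 kg VSS/d

From the Monod/SRT balance for a CMAS, S = K_s·(1+k_d θ_c)/[θ_c·(Y k − k_d) − 1] = 46.3 × (1 + 0.0520 × 15.5) / [15.5 × (0.503 × 8.07 − 0.0520) − 1] = 83.62 / 61.11 = 1.368 mg/L.
The observed yield is Y_obs = Y/(1 + k_d·θ_c) = 0.503 / (1 + 0.0520 × 15.5) = 0.503 / 1.806 = 0.2785 g VSS per g BOD₅ removed.
Substrate removed = Q·(S₀ − S) = 52600 m³/d × (270 − 1.37) g/m³ = 1.41×10^7 g/d = 14130 kg/d.
P_X = Y_obs · Q(S₀ − S) = 0.2785 × 14130 = 3935 kg VSS/d.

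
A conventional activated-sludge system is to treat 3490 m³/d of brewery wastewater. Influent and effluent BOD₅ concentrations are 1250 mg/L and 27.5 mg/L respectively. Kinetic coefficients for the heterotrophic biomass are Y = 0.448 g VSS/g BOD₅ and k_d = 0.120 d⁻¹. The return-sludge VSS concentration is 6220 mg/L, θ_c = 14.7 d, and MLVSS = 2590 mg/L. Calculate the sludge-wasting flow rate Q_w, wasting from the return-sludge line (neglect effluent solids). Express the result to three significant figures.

From the SRT design equation V = Y Q (S₀−S) θ_c / [X (1 + k_d θ_c)] = 0.448 × 3490 × (1250 − 27.5) × 14.7 / [2590 × (1 + 0.120 × 14.7)] = 2.81×10^7 / 7159 = 3925 m³.
Q_w = (V·X)/(θ_c X_r) = 3925 × 2590 / (14.7 × 6220) = 111.2 m³/d.

Q_w ≈ 111 m³/d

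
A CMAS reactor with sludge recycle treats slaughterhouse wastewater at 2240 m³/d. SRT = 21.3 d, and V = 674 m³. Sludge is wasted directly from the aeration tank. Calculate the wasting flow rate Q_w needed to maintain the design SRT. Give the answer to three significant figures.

Q_w ≈ 31.6 m³/d

For wasting at MLVSS concentration, Q_w = V/θ_c = 674.0/21.3 = 31.64 m³/d.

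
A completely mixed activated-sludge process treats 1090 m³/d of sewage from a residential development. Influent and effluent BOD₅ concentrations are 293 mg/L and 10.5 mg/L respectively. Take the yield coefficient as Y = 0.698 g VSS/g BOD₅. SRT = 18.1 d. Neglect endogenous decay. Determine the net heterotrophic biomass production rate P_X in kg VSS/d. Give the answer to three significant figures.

Since k_d ≈ 0, Y_obs = Y = 0.698 g VSS/g BOD₅.
Q·(S₀ − S) = 1090 × (293 − 10.5) × 10⁻³ = 307.9 kg/d removed.
So the net sludge growth is P_X = 0.6980 × 307.9 = 214.9 kg VSS/d.

P_X ≈ 215 kg VSS/d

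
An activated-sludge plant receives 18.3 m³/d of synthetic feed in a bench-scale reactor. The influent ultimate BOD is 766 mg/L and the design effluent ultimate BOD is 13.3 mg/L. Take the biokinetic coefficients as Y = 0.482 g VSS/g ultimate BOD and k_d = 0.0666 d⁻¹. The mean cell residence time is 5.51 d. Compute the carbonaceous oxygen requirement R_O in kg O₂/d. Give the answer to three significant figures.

R_O ≈ 6.88 kg O₂/d

Observed yield with endogenous decay: Y_obs = Y / (1 + k_d·θ_c) = 0.482 / (1 + 0.0666 × 5.51) = 0.482 / 1.367 = 0.3526 g VSS/g ultimate BOD.
Q·(S₀ − S) = 18.3 × (766 − 13.3) × 10⁻³ = 13.77 kg/d removed.
Biomass synthesised: P_X = Y_obs × 13.77 = 4.857 kg VSS/d.
Carbonaceous O₂ demand = substrate oxidised − cell-mass equivalent = 13.77 − 1.42 × 4.857 = 6.878 kg O₂/d.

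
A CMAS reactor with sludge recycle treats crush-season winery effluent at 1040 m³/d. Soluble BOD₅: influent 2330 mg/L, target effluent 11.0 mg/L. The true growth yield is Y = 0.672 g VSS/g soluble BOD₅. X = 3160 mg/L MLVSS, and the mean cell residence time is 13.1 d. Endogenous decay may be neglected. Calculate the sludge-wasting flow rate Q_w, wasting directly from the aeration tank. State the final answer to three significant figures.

Q_w ≈ 513 m³/d

With k_d = 0 the design equation reduces to V = Y Q (S₀−S) θ_c / X = 0.672 × 1040 × (2330 − 11.0) × 13.1 / 3160 = 6719 m³.
With mixed-liquor wasting, θ_c = V/Q_w, so Q_w = V/θ_c = 6719/13.1 = 512.9 m³/d.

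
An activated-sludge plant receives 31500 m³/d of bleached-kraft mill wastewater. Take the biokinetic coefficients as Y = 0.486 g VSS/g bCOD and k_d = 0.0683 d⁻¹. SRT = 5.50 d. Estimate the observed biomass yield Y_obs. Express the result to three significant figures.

Y_obs = Y / (1 + k_d θ_c) = 0.486 / (1 + 0.0683 × 5.50) = 0.486 / 1.376 = 0.3533.

Y_obs ≈ 0.353 g VSS/g bCOD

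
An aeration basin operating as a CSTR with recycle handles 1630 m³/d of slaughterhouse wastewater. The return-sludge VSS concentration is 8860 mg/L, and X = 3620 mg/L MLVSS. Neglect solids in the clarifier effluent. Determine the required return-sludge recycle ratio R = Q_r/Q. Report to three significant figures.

Mass balance around the secondary clarifier (neglecting effluent solids): R = X / (X_r − X) = 3620 / (8860 − 3620) = 0.6908.

R ≈ 0.691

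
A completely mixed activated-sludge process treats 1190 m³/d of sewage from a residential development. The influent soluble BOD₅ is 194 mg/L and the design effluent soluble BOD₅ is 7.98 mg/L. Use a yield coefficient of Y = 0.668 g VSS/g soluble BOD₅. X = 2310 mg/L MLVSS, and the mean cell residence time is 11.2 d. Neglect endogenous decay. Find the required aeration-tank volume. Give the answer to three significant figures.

Biomass mass balance (decay neglected): V·X = Y·Q·(S₀ − S)·θ_c, so V = 0.668 × 1190 × (194 − 7.98) × 11.2 / 2310 = 717.0 m³.

V ≈ 717 m³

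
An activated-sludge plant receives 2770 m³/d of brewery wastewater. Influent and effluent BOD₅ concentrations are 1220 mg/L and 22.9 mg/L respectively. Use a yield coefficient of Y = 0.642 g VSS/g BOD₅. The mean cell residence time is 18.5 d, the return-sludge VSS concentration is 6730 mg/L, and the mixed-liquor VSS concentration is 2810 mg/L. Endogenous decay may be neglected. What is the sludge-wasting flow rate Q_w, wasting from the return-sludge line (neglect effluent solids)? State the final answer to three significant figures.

Q_w ≈ 316 m³/d

V·X = Y·Q·ΔS·θ_c gives V = 0.642 × 2770 × (1220 − 22.9) × 18.5 / 2810 = 14016 m³.
Q_w = (V·X)/(θ_c X_r) = 14016 × 2810 / (18.5 × 6730) = 316.3 m³/d.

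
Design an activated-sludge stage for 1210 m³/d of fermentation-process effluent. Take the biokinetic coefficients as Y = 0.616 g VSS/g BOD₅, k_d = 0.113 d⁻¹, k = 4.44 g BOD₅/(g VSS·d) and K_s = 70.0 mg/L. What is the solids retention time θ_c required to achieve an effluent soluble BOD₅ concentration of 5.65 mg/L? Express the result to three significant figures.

From 1/θ_c = Y·k·S/(K_s + S) − k_d: Y·k·S/(K_s+S) = 0.616 × 4.44 × 5.65 / (70.0 + 5.65) = 0.2043 d⁻¹.
Then 1/θ_c = μ − k_d = 0.2043 − 0.113 = 0.09127 d⁻¹, giving θ_c = 10.96 d.

θ_c ≈ 11.0 d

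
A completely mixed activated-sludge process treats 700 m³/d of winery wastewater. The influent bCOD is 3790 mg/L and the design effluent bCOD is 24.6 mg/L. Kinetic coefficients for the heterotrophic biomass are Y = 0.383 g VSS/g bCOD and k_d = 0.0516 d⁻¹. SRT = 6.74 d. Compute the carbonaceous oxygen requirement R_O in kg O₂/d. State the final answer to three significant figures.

The observed yield is Y_obs = Y/(1 + k_d·θ_c) = 0.383 / (1 + 0.0516 × 6.74) = 0.383 / 1.348 = 0.2842 g VSS per g bCOD removed.
Substrate removed = Q·(S₀ − S) = 700 m³/d × (3790 − 24.6) g/m³ = 2.64×10^6 g/d = 2636 kg/d.
Biomass synthesised: P_X = Y_obs × 2636 = 749.0 kg VSS/d.
Carbonaceous O₂ demand = substrate oxidised − cell-mass equivalent = 2636 − 1.42 × 749.0 = 1572 kg O₂/d.

R_O ≈ 1570 kg O₂/d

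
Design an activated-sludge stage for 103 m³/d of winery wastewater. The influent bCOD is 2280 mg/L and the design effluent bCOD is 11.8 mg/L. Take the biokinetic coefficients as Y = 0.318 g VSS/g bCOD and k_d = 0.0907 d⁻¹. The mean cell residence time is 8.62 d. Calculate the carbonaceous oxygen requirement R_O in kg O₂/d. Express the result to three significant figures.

Correct the yield for decay: Y_obs = Y/(1 + k_d θ_c) = 0.318 / (1 + 0.0907 × 8.62) = 0.318 / 1.782 = 0.1785.
Q·(S₀ − S) = 103 × (2280 − 11.8) × 10⁻³ = 233.6 kg/d removed.
P_X = Y_obs·Q·(S₀ − S) = 0.1785 × 233.6 = 41.69 kg VSS/d.
Carbonaceous O₂ demand = substrate oxidised − cell-mass equivalent = 233.6 − 1.42 × 41.69 = 174.4 kg O₂/d.

R_O ≈ 174 kg O₂/d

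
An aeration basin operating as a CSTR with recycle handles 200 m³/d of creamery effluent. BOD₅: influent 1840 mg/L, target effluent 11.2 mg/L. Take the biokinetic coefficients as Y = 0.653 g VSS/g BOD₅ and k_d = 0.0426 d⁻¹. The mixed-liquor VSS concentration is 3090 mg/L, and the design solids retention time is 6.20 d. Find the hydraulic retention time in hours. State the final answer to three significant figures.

Rearranging the biomass balance for a CMAS with decay, V = Y·Q·ΔS·θ_c / [X·(1+k_d θ_c)] = 0.653 × 200 × (1840 − 11.2) × 6.20 / [3090 × (1 + 0.0426 × 6.20)] = 1.48×10^6 / 3906 = 379.1 m³.
τ = V/Q = 379.1/200 = 1.896 d, or 45.49 h.

τ ≈ 45.5 h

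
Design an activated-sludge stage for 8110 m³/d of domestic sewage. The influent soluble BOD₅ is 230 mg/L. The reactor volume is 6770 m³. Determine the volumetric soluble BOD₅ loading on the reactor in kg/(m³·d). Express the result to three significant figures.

L_v = Q S₀ / V = 8110 × 230 × 10⁻³ / 6770 = 0.2755 kg/(m³·d).

L_v ≈ 0.276 kg soluble BOD₅/(m³·d)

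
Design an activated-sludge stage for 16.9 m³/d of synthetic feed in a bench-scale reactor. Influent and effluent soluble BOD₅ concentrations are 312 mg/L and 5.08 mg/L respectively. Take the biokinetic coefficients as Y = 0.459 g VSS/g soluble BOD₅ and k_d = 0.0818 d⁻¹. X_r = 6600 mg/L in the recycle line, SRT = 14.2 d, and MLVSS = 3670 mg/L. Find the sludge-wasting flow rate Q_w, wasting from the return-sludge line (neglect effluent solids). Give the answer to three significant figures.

Steady-state biomass mass balance: V·X·(1 + k_d·θ_c) = Y·Q·(S₀ − S)·θ_c, so V = 0.459 × 16.9 × (312 − 5.08) × 14.2 / [3670 × (1 + 0.0818 × 14.2)] = 3.38×10^4 / 7933 = 4.262 m³.
Wasting from the return line (neglecting effluent solids): Q_w = V·X / (θ_c·X_r) = 4.262 × 3670 / (14.2 × 6600) = 0.1669 m³/d.

Q_w ≈ 0.167 m³/d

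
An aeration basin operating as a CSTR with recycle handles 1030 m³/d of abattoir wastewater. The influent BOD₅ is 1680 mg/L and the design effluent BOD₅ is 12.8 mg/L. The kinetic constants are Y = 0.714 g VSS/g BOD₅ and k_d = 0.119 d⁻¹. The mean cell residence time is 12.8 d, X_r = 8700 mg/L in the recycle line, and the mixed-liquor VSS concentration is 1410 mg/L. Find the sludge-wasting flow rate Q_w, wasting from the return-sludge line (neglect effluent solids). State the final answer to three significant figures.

Q_w ≈ 55.9 m³/d

From the SRT design equation V = Y Q (S₀−S) θ_c / [X (1 + k_d θ_c)] = 0.714 × 1030 × (1680 − 12.8) × 12.8 / [1410 × (1 + 0.119 × 12.8)] = 1.57×10^7 / 3558 = 4411 m³.
Q_w = (V·X)/(θ_c X_r) = 4411 × 1410 / (12.8 × 8700) = 55.85 m³/d.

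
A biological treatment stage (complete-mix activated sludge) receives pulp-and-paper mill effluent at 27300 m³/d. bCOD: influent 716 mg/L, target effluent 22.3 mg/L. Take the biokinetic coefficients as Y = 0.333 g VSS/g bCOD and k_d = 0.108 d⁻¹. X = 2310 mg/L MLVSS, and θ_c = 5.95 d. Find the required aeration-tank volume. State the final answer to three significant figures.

V ≈ 9890 m³

Steady-state biomass mass balance: V·X·(1 + k_d·θ_c) = Y·Q·(S₀ − S)·θ_c, so V = 0.333 × 27300 × (716 − 22.3) × 5.95 / [2310 × (1 + 0.108 × 5.95)] = 3.75×10^7 / 3794 = 9889 m³.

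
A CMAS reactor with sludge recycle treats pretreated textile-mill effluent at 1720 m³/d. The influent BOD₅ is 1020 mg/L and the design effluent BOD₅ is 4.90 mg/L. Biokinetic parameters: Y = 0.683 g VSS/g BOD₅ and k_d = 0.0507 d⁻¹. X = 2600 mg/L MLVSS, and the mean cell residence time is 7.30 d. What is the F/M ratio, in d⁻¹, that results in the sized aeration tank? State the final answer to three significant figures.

From the SRT design equation V = Y Q (S₀−S) θ_c / [X (1 + k_d θ_c)] = 0.683 × 1720 × (1020 − 4.90) × 7.30 / [2600 × (1 + 0.0507 × 7.30)] = 8.71×10^6 / 3562 = 2444 m³.
Food-to-microorganism ratio F/M = Q S₀ / (V X) = 1720 × 1020 / (2444 × 2600) = 0.2761 d⁻¹.

F/M ≈ 0.276 d⁻¹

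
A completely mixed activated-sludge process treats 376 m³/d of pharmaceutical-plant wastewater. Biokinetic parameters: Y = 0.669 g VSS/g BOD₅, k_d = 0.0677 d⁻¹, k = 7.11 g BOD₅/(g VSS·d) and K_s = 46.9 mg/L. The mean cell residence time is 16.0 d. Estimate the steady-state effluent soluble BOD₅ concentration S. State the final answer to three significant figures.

Effluent substrate depends only on kinetics and SRT: S = K_s(1 + k_d θ_c) / [θ_c(Yk − k_d) − 1] = 46.9 × (1 + 0.0677 × 16.0) / [16.0 × (0.669 × 7.11 − 0.0677) − 1] = 97.70 / 74.02 = 1.320 mg/L.

S ≈ 1.32 mg/L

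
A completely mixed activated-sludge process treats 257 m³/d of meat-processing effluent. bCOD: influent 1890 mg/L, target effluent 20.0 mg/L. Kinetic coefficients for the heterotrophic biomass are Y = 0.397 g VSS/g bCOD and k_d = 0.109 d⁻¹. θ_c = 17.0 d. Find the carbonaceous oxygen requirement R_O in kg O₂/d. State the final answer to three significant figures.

Correct the yield for decay: Y_obs = Y/(1 + k_d θ_c) = 0.397 / (1 + 0.109 × 17.0) = 0.397 / 2.853 = 0.1392.
ΔS = 1890 − 20.0 = 1870 mg/L, so the substrate removal rate is 257 × 1870/1000 = 480.6 kg bCOD/d.
P_X = Y_obs·Q·(S₀ − S) = 0.1392 × 480.6 = 66.87 kg VSS/d.
Carbonaceous O₂ demand = substrate oxidised − cell-mass equivalent = 480.6 − 1.42 × 66.87 = 385.6 kg O₂/d.

R_O ≈ 386 kg O₂/d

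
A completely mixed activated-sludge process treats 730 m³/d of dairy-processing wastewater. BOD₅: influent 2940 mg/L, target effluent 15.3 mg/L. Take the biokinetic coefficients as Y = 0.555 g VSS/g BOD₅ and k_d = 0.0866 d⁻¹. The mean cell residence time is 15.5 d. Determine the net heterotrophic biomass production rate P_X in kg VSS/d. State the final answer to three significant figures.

Correct the yield for decay: Y_obs = Y/(1 + k_d θ_c) = 0.555 / (1 + 0.0866 × 15.5) = 0.555 / 2.342 = 0.2369.
Mass of BOD₅ removed per day: Q(S₀ − S) = 730 × 2925 g/m³ = 2135 kg/d.
Biomass produced: P_X = Y_obs·Q·ΔS = 0.2369 × 2135 ≈ 505.9 kg VSS/d.

P_X ≈ 506 kg VSS/d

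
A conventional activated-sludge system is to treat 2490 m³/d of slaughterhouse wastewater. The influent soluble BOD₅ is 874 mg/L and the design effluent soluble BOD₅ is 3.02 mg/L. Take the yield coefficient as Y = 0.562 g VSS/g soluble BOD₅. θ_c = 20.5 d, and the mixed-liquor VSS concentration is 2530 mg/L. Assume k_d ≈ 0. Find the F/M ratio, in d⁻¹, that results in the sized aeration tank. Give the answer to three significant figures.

F/M ≈ 0.0871 d⁻¹

Biomass mass balance (decay neglected): V·X = Y·Q·(S₀ − S)·θ_c, so V = 0.562 × 2490 × (874 − 3.02) × 20.5 / 2530 = 9876 m³.
F/M = applied load / biomass = Q·S₀/(V·X) = 2490 × 874 / (9876 × 2530) = 0.08710 d⁻¹.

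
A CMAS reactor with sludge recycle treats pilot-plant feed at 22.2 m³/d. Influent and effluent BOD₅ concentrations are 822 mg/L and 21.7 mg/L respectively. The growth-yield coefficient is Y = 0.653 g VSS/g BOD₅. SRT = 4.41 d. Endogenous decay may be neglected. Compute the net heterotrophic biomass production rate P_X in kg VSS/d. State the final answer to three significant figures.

No decay correction is needed, so Y_obs = Y = 0.653.
Q·(S₀ − S) = 22.2 × (822 − 21.7) × 10⁻³ = 17.77 kg/d removed.
P_X = Y_obs · Q(S₀ − S) = 0.6530 × 17.77 = 11.60 kg VSS/d.

P_X ≈ 11.6 kg VSS/d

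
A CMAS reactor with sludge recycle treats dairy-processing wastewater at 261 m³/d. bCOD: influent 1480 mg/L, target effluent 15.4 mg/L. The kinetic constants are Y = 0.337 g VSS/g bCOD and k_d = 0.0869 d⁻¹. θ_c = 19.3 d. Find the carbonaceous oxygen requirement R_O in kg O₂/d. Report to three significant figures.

Observed yield with endogenous decay: Y_obs = Y / (1 + k_d·θ_c) = 0.337 / (1 + 0.0869 × 19.3) = 0.337 / 2.677 = 0.1259 g VSS/g bCOD.
Q·(S₀ − S) = 261 × (1480 − 15.4) × 10⁻³ = 382.3 kg/d removed.
Net sludge production P_X = 0.1259 × 382.3 = 48.12 kg VSS/d.
Carbonaceous O₂ demand = substrate oxidised − cell-mass equivalent = 382.3 − 1.42 × 48.12 = 313.9 kg O₂/d.

R_O ≈ 314 kg O₂/d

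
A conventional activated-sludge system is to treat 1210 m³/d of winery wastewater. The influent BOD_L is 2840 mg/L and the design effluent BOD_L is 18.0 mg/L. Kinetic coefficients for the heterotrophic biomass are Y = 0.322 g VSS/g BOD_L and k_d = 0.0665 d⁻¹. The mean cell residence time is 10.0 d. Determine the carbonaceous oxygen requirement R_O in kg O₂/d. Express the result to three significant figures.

Observed yield with endogenous decay: Y_obs = Y / (1 + k_d·θ_c) = 0.322 / (1 + 0.0665 × 10.0) = 0.322 / 1.665 = 0.1934 g VSS/g BOD_L.
Q·(S₀ − S) = 1210 × (2840 − 18.0) × 10⁻³ = 3415 kg/d removed.
P_X = Y_obs·Q·(S₀ − S) = 0.1934 × 3415 = 660.4 kg VSS/d.
R_O = Q·ΔS − 1.42 P_X = 3415 − 937.7 = 2477 kg O₂/d.

R_O ≈ 2480 kg O₂/d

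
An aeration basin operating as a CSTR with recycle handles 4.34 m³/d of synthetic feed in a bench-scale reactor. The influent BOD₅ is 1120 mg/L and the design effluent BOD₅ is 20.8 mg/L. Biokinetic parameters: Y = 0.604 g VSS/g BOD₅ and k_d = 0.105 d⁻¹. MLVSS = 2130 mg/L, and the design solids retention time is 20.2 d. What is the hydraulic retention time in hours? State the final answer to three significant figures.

τ ≈ 48.4 h

Rearranging the biomass balance for a CMAS with decay, V = Y·Q·ΔS·θ_c / [X·(1+k_d θ_c)] = 0.604 × 4.34 × (1120 − 20.8) × 20.2 / [2130 × (1 + 0.105 × 20.2)] = 5.82×10^4 / 6648 = 8.756 m³.
HRT = V/Q = 8.756 m³ / 4.34 m³·d⁻¹ = 2.017 d × 24 = 48.42 h.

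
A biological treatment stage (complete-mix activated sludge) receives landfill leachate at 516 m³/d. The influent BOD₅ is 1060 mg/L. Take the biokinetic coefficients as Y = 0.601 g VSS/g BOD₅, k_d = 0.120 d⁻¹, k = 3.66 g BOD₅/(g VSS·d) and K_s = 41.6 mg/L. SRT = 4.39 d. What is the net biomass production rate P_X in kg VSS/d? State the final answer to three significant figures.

P_X ≈ 214 kg VSS/d

Effluent substrate depends only on kinetics and SRT: S = K_s(1 + k_d θ_c) / [θ_c(Yk − k_d) − 1] = 41.6 × (1 + 0.120 × 4.39) / [4.39 × (0.601 × 3.66 − 0.120) − 1] = 63.51 / 8.130 = 7.813 mg/L.
Observed yield with endogenous decay: Y_obs = Y / (1 + k_d·θ_c) = 0.601 / (1 + 0.120 × 4.39) = 0.601 / 1.527 = 0.3936 g VSS/g BOD₅.
Substrate removed = Q·(S₀ − S) = 516 m³/d × (1060 − 7.81) g/m³ = 5.43×10^5 g/d = 542.9 kg/d.
P_X = Y_obs · Q(S₀ − S) = 0.3936 × 542.9 = 213.7 kg VSS/d.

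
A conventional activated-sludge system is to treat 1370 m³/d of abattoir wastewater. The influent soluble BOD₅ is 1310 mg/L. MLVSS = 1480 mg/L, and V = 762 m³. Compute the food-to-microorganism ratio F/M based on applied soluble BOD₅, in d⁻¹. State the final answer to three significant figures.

F/M ≈ 1.59 d⁻¹

F/M = applied load / biomass = Q·S₀/(V·X) = 1370 × 1310 / (762.0 × 1480) = 1.591 d⁻¹.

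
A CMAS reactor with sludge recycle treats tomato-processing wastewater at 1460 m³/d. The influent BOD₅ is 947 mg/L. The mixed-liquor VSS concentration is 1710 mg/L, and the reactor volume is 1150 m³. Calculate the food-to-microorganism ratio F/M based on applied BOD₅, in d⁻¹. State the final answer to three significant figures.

F/M = Q·S₀ / (V·X) = 1460 × 947 / (1150 × 1710) = 0.7031 g BOD₅·(g VSS·d)⁻¹.

F/M ≈ 0.703 d⁻¹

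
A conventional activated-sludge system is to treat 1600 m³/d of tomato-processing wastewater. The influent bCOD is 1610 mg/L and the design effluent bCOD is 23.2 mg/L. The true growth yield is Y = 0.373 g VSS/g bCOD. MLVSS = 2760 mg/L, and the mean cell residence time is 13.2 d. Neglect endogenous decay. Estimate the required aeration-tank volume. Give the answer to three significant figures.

V ≈ 4530 m³

With k_d = 0 the design equation reduces to V = Y Q (S₀−S) θ_c / X = 0.373 × 1600 × (1610 − 23.2) × 13.2 / 2760 = 4529 m³.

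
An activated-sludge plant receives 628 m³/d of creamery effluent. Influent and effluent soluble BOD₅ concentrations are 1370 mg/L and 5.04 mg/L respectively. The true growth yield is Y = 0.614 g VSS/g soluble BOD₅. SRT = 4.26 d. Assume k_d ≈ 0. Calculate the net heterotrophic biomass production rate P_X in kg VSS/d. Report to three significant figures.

Since k_d ≈ 0, Y_obs = Y = 0.614 g VSS/g soluble BOD₅.
Q·(S₀ − S) = 628 × (1370 − 5.04) × 10⁻³ = 857.2 kg/d removed.
P_X = Y_obs · Q(S₀ − S) = 0.6140 × 857.2 = 526.3 kg VSS/d.

P_X ≈ 526 kg VSS/d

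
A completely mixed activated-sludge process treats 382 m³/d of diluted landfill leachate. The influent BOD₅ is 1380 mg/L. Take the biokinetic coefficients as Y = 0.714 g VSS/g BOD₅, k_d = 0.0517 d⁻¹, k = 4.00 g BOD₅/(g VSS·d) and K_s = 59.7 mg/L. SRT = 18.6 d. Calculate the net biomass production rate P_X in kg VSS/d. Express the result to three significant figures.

P_X ≈ 192 kg VSS/d

For a completely mixed reactor with recycle the Lawrence–McCarty relation gives S = K_s·(1 + k_d·θ_c) / [θ_c·(Y·k − k_d) − 1] = 59.7 × (1 + 0.0517 × 18.6) / [18.6 × (0.714 × 4.00 − 0.0517) − 1] = 117.1 / 51.16 = 2.289 mg/L.
The observed yield is Y_obs = Y/(1 + k_d·θ_c) = 0.714 / (1 + 0.0517 × 18.6) = 0.714 / 1.962 = 0.3640 g VSS per g BOD₅ removed.
Substrate removed = Q·(S₀ − S) = 382 m³/d × (1380 − 2.29) g/m³ = 5.26×10^5 g/d = 526.3 kg/d.
So the net sludge growth is P_X = 0.3640 × 526.3 = 191.6 kg VSS/d.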